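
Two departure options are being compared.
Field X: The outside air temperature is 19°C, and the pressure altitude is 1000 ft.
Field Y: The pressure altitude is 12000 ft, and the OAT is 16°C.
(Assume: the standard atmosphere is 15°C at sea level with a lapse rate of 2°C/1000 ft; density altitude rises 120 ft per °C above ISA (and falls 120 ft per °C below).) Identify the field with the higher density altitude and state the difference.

Field Y by 13280 ft

Field X: ISA temp = 13°C, deviation +6°C, DA = 1000 + 120 × 6 = 1720 ft.
Field Y: ISA temp = -9°C, deviation +25°C, DA = 12000 + 120 × 25 = 15000 ft.
Field Y is higher by 15000 − 1720 = 13280 ft.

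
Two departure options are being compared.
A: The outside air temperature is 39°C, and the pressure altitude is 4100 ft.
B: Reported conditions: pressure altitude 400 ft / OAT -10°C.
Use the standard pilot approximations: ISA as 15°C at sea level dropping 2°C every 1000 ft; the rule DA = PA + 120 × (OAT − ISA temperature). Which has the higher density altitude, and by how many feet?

A by 10468 ft

A: ISA temp = 6.8°C, deviation +32.2°C, DA = 4100 + 120 × 32.2 = 7964 ft.
B: ISA temp = 14.2°C, deviation -24.2°C, DA = 400 + 120 × (-24.2) = -2504 ft.
A is higher by 7964 − (-2504) = 10468 ft.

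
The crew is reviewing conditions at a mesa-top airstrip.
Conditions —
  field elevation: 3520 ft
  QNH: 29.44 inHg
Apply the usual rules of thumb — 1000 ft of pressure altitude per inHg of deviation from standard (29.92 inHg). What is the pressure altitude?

Pressure correction = (29.92 − 29.44) × 1000 = +480 ft.
Pressure altitude = 3520 + (+480) = 4000 ft.

4000 ft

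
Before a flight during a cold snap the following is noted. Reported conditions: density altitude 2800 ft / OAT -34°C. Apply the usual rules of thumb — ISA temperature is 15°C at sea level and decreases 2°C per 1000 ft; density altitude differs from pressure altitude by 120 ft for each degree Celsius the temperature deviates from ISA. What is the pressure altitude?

DA = PA + 120 × (OAT − (15 − 2·PA/1000)) = PA + 120·OAT − 1800 + 0.24·PA = 1.24·PA + 120·OAT − 1800.
So 1.24·PA = 2800 − 120 × (-34) + 1800 = 8680.
PA = 8680 / 1.24 = 7000 ft.

7000 ft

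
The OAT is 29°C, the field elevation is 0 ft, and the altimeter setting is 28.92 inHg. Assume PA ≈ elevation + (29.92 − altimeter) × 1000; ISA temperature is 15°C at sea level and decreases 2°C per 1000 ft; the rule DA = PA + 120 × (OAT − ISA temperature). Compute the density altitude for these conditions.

2920 ft

Pressure altitude = 0 + (29.92 − 28.92) × 1000 = 0 + (+1000) = 1000 ft.
ISA temperature at 1000 ft = 15 − 2 × (1000/1000) = 13°C.
ISA deviation = 29 − 13 = +16°C.
Density altitude = 1000 + 120 × (16) = 2920 ft.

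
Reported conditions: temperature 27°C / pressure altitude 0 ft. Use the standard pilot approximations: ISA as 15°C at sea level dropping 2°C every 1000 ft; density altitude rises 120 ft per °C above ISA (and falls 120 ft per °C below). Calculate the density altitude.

1440 ft

ISA temperature at 0 ft = 15 − 2 × (0/1000) = 15°C.
ISA deviation = 27 − 15 = +12°C.
Density altitude = 0 + 120 × (12) = 0 + (+1440) = 1440 ft.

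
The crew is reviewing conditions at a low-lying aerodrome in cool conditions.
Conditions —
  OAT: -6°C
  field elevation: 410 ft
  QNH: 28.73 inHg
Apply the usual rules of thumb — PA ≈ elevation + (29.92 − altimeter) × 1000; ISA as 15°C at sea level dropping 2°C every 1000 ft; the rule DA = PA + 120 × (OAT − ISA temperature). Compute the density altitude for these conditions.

Pressure altitude = 410 + (29.92 − 28.73) × 1000 = 410 + (+1190) = 1600 ft.
ISA temperature at 1600 ft = 15 − 2 × (1600/1000) = 11.8°C.
ISA deviation = -6 − 11.8 = -17.8°C.
Density altitude = 1600 + 120 × (-17.8) = -536 ft.

-536 ft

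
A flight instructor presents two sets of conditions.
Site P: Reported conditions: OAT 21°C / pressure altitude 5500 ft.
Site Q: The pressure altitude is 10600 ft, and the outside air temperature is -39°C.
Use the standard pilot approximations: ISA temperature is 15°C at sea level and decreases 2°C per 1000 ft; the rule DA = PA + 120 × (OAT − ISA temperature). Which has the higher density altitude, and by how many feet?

Site P: ISA temp = 4°C, deviation +17°C, DA = 5500 + 120 × 17 = 7540 ft.
Site Q: ISA temp = -6.2°C, deviation -32.8°C, DA = 10600 + 120 × (-32.8) = 6664 ft.
Site P is higher by 7540 − 6664 = 876 ft.

Site P by 876 ft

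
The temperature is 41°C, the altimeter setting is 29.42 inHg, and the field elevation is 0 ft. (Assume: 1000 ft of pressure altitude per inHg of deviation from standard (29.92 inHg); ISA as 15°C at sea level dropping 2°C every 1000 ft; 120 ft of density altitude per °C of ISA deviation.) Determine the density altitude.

3740 ft

Pressure altitude = 0 + (29.92 − 29.42) × 1000 = 0 + (+500) = 500 ft.
ISA temperature at 500 ft = 15 − 2 × (500/1000) = 14°C.
ISA deviation = 41 − 14 = +27°C.
Density altitude = 500 + 120 × (27) = 3740 ft.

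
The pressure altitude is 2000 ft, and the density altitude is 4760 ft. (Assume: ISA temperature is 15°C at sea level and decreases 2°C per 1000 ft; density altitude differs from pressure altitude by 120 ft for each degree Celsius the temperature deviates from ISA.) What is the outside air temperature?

Density altitude − pressure altitude = 4760 − 2000 = +2760 ft.
At 120 ft/°C that is an ISA deviation of 2760/120 = +23°C.
ISA temperature at 2000 ft = 15 − 2 × (2000/1000) = 11°C.
OAT = ISA + deviation = 11 + (+23) = 34°C.

34°C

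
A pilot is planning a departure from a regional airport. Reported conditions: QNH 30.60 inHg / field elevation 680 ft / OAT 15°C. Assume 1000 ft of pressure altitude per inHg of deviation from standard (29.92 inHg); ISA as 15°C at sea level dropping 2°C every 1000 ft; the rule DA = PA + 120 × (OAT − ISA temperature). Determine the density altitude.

0 ft

Pressure altitude = 680 + (29.92 − 30.60) × 1000 = 680 + (-680) = 0 ft.
ISA temperature at 0 ft = 15 − 2 × (0/1000) = 15°C.
ISA deviation = 15 − 15 = 0°C.
Density altitude = 0 + 120 × (0) = 0 ft.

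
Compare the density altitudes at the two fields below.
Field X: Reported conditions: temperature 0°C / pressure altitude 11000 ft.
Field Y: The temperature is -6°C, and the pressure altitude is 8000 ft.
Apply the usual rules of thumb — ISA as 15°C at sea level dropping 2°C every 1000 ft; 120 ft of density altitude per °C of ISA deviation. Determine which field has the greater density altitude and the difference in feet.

Field X by 4440 ft

Field X: ISA temp = -7°C, deviation +7°C, DA = 11000 + 120 × 7 = 11840 ft.
Field Y: ISA temp = -1°C, deviation -5°C, DA = 8000 + 120 × (-5) = 7400 ft.
Field X is higher by 11840 − 7400 = 4440 ft.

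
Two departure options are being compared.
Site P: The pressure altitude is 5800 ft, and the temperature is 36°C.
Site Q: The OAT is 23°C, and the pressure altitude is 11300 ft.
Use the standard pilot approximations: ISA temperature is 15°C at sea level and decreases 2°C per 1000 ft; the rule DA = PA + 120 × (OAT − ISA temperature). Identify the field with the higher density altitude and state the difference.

Site Q by 5260 ft

Site P: ISA temp = 3.4°C, deviation +32.6°C, DA = 5800 + 120 × 32.6 = 9712 ft.
Site Q: ISA temp = -7.6°C, deviation +30.6°C, DA = 11300 + 120 × 30.6 = 14972 ft.
Site Q is higher by 14972 − 9712 = 5260 ft.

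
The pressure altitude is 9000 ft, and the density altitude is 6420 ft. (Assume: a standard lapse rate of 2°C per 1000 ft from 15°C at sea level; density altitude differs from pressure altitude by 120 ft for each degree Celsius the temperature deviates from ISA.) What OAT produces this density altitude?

Density altitude − pressure altitude = 6420 − 9000 = -2580 ft.
At 120 ft/°C that is an ISA deviation of -2580/120 = -21.5°C.
ISA temperature at 9000 ft = 15 − 2 × (9000/1000) = -3°C.
OAT = ISA + deviation = -3 + (-21.5) = -24.5°C.

-24.5°C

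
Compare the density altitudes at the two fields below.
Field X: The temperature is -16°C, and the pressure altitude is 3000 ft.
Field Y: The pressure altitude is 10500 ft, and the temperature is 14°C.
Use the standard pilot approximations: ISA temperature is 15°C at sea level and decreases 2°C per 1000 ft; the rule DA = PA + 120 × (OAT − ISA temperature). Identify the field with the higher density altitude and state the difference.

Field Y by 12900 ft

Field X: ISA temp = 9°C, deviation -25°C, DA = 3000 + 120 × (-25) = 0 ft.
Field Y: ISA temp = -6°C, deviation +20°C, DA = 10500 + 120 × 20 = 12900 ft.
Field Y is higher by 12900 − 0 = 12900 ft.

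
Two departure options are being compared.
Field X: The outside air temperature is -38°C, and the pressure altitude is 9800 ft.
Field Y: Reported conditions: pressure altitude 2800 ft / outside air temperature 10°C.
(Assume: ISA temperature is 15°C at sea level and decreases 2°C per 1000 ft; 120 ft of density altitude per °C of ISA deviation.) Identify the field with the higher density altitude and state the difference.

Field X: ISA temp = -4.6°C, deviation -33.4°C, DA = 9800 + 120 × (-33.4) = 5792 ft.
Field Y: ISA temp = 9.4°C, deviation +0.6°C, DA = 2800 + 120 × 0.6 = 2872 ft.
Field X is higher by 5792 − 2872 = 2920 ft.

Field X by 2920 ft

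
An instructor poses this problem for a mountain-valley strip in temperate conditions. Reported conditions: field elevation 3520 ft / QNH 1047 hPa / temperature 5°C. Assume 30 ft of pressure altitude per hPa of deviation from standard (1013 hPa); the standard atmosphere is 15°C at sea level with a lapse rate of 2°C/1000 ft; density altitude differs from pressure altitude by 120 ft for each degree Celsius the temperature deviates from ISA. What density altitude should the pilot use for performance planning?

Pressure altitude = 3520 + (1013 − 1047) × 30 = 3520 + (-1020) = 2500 ft.
ISA temperature at 2500 ft = 15 − 2 × (2500/1000) = 10°C.
ISA deviation = 5 − 10 = -5°C.
Density altitude = 2500 + 120 × (-5) = 1900 ft.

1900 ft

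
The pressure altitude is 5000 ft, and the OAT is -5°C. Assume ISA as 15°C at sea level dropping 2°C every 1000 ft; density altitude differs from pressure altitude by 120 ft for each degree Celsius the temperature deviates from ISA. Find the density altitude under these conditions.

3800 ft

ISA temperature at 5000 ft = 15 − 2 × (5000/1000) = 5°C.
ISA deviation = -5 − 5 = -10°C.
Density altitude = 5000 + 120 × (-10) = 5000 + (-1200) = 3800 ft.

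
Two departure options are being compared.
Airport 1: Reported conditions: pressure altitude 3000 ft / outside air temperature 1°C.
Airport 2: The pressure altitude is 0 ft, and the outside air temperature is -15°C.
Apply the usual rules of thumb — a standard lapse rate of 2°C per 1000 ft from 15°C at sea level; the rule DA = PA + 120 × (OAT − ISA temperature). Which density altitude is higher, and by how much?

Airport 1 by 5640 ft

Airport 1: ISA temp = 9°C, deviation -8°C, DA = 3000 + 120 × (-8) = 2040 ft.
Airport 2: ISA temp = 15°C, deviation -30°C, DA = 0 + 120 × (-30) = -3600 ft.
Airport 1 is higher by 2040 − (-3600) = 5640 ft.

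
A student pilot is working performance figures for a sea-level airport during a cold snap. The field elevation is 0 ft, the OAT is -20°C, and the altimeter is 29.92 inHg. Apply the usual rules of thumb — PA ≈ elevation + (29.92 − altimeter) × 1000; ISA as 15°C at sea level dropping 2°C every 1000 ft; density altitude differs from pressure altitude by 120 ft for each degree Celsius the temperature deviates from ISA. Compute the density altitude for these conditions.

-4200 ft

Pressure altitude = 0 + (29.92 − 29.92) × 1000 = 0 + (0) = 0 ft.
ISA temperature at 0 ft = 15 − 2 × (0/1000) = 15°C.
ISA deviation = -20 − 15 = -35°C.
Density altitude = 0 + 120 × (-35) = -4200 ft.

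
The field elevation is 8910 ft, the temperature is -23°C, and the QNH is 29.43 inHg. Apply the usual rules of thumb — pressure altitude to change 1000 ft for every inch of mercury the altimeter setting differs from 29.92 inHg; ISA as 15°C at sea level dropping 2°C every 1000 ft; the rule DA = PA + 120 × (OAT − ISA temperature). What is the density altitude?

Pressure altitude = 8910 + (29.92 − 29.43) × 1000 = 8910 + (+490) = 9400 ft.
ISA temperature at 9400 ft = 15 − 2 × (9400/1000) = -3.8°C.
ISA deviation = -23 − (-3.8) = -19.2°C.
Density altitude = 9400 + 120 × (-19.2) = 7096 ft.

7096 ft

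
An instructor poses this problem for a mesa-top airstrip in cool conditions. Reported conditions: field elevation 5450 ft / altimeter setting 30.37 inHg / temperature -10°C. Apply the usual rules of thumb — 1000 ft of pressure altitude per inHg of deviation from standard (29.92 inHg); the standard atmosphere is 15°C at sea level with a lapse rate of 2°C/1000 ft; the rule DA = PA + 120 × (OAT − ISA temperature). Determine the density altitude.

3200 ft

Pressure altitude = 5450 + (29.92 − 30.37) × 1000 = 5450 + (-450) = 5000 ft.
ISA temperature at 5000 ft = 15 − 2 × (5000/1000) = 5°C.
ISA deviation = -10 − 5 = -15°C.
Density altitude = 5000 + 120 × (-15) = 3200 ft.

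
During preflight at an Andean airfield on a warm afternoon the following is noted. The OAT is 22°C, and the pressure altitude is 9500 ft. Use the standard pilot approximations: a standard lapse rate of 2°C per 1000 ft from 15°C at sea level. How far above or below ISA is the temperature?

ISA+26°C

ISA temperature at 9500 ft = 15 − 2 × (9500/1000) = -4°C.
Deviation = OAT − ISA = 22 − (-4) = +26°C.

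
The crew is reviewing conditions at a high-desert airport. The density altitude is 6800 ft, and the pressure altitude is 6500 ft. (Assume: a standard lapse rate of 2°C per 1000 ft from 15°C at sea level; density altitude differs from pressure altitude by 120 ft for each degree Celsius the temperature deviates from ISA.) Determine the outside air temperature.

Density altitude − pressure altitude = 6800 − 6500 = +300 ft.
At 120 ft/°C that is an ISA deviation of 300/120 = +2.5°C.
ISA temperature at 6500 ft = 15 − 2 × (6500/1000) = 2°C.
OAT = ISA + deviation = 2 + (+2.5) = 4.5°C.

4.5°C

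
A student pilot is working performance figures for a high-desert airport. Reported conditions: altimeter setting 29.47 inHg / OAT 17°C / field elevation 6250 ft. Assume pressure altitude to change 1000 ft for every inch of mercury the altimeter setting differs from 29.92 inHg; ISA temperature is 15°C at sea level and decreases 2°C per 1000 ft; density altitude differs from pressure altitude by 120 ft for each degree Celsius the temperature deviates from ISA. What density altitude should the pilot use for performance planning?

8548 ft

Pressure altitude = 6250 + (29.92 − 29.47) × 1000 = 6250 + (+450) = 6700 ft.
ISA temperature at 6700 ft = 15 − 2 × (6700/1000) = 1.6°C.
ISA deviation = 17 − 1.6 = +15.4°C.
Density altitude = 6700 + 120 × (15.4) = 8548 ft.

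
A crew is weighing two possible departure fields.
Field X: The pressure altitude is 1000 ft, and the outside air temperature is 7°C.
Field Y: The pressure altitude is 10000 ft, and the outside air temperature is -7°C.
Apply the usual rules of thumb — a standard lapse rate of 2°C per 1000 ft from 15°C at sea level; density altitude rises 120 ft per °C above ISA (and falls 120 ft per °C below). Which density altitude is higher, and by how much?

Field Y by 9480 ft

Field X: ISA temp = 13°C, deviation -6°C, DA = 1000 + 120 × (-6) = 280 ft.
Field Y: ISA temp = -5°C, deviation -2°C, DA = 10000 + 120 × (-2) = 9760 ft.
Field Y is higher by 9760 − 280 = 9480 ft.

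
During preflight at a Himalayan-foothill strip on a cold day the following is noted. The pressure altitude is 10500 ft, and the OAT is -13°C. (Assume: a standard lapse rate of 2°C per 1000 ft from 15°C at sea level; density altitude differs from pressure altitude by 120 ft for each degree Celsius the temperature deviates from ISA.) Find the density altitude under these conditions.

9660 ft

ISA temperature at 10500 ft = 15 − 2 × (10500/1000) = -6°C.
ISA deviation = -13 − (-6) = -7°C.
Density altitude = 10500 + 120 × (-7) = 10500 + (-840) = 9660 ft.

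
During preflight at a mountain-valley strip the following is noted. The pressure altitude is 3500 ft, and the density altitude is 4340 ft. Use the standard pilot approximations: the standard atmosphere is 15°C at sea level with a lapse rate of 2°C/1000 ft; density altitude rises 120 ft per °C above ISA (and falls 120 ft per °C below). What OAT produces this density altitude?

15°C

Density altitude − pressure altitude = 4340 − 3500 = +840 ft.
At 120 ft/°C that is an ISA deviation of 840/120 = +7°C.
ISA temperature at 3500 ft = 15 − 2 × (3500/1000) = 8°C.
OAT = ISA + deviation = 8 + (+7) = 15°C.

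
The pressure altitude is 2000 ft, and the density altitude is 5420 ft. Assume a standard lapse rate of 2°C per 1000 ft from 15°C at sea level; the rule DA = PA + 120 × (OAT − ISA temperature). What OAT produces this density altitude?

39.5°C

Density altitude − pressure altitude = 5420 − 2000 = +3420 ft.
At 120 ft/°C that is an ISA deviation of 3420/120 = +28.5°C.
ISA temperature at 2000 ft = 15 − 2 × (2000/1000) = 11°C.
OAT = ISA + deviation = 11 + (+28.5) = 39.5°C.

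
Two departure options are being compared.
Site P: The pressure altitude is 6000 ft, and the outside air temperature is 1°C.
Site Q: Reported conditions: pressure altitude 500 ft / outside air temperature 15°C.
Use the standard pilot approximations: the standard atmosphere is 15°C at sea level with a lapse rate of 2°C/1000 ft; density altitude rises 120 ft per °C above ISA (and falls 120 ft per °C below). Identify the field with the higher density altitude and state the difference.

Site P: ISA temp = 3°C, deviation -2°C, DA = 6000 + 120 × (-2) = 5760 ft.
Site Q: ISA temp = 14°C, deviation +1°C, DA = 500 + 120 × 1 = 620 ft.
Site P is higher by 5760 − 620 = 5140 ft.

Site P by 5140 ft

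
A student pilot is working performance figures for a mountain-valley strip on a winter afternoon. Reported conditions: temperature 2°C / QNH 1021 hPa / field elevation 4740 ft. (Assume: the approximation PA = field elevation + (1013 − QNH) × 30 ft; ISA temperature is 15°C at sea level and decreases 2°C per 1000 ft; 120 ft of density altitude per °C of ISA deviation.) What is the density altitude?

4020 ft

Pressure altitude = 4740 + (1013 − 1021) × 30 = 4740 + (-240) = 4500 ft.
ISA temperature at 4500 ft = 15 − 2 × (4500/1000) = 6°C.
ISA deviation = 2 − 6 = -4°C.
Density altitude = 4500 + 120 × (-4) = 4020 ft.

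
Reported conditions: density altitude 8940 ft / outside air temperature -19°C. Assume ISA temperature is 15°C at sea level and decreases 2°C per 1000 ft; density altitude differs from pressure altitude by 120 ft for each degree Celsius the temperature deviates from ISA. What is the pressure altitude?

DA = PA + 120 × (OAT − (15 − 2·PA/1000)) = PA + 120·OAT − 1800 + 0.24·PA = 1.24·PA + 120·OAT − 1800.
So 1.24·PA = 8940 − 120 × (-19) + 1800 = 13020.
PA = 13020 / 1.24 = 10500 ft.

10500 ft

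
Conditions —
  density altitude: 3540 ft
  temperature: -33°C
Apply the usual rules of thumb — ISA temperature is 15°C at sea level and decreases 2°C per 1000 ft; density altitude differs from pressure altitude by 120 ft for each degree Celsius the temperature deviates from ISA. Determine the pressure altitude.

7500 ft

DA = PA + 120 × (OAT − (15 − 2·PA/1000)) = PA + 120·OAT − 1800 + 0.24·PA = 1.24·PA + 120·OAT − 1800.
So 1.24·PA = 3540 − 120 × (-33) + 1800 = 9300.
PA = 9300 / 1.24 = 7500 ft.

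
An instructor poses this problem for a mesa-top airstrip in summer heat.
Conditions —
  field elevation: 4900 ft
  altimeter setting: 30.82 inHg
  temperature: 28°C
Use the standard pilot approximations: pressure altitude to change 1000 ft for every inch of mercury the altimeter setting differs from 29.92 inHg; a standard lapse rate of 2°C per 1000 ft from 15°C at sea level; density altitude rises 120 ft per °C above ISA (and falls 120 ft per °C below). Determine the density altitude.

Pressure altitude = 4900 + (29.92 − 30.82) × 1000 = 4900 + (-900) = 4000 ft.
ISA temperature at 4000 ft = 15 − 2 × (4000/1000) = 7°C.
ISA deviation = 28 − 7 = +21°C.
Density altitude = 4000 + 120 × (21) = 6520 ft.

6520 ft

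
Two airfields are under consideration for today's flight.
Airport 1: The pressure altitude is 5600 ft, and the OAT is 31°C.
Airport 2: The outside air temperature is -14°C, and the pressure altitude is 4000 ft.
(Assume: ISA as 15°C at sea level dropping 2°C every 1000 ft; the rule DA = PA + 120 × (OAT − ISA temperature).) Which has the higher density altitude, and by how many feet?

Airport 1: ISA temp = 3.8°C, deviation +27.2°C, DA = 5600 + 120 × 27.2 = 8864 ft.
Airport 2: ISA temp = 7°C, deviation -21°C, DA = 4000 + 120 × (-21) = 1480 ft.
Airport 1 is higher by 8864 − 1480 = 7384 ft.

Airport 1 by 7384 ft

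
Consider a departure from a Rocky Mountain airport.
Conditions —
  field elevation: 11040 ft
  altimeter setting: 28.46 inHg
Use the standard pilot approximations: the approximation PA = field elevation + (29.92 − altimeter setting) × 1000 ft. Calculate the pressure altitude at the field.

Pressure correction = (29.92 − 28.46) × 1000 = +1460 ft.
Pressure altitude = 11040 + (+1460) = 12500 ft.

12500 ft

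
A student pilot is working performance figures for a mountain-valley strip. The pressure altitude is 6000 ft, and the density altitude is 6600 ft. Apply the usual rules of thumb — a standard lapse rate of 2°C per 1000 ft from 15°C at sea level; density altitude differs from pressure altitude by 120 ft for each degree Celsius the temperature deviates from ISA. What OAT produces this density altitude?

Density altitude − pressure altitude = 6600 − 6000 = +600 ft.
At 120 ft/°C that is an ISA deviation of 600/120 = +5°C.
ISA temperature at 6000 ft = 15 − 2 × (6000/1000) = 3°C.
OAT = ISA + deviation = 3 + (+5) = 8°C.

8°C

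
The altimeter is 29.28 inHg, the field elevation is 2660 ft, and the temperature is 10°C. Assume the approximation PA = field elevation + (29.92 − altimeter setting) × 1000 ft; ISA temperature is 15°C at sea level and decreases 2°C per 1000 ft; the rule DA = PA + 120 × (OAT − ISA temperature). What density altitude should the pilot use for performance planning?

Pressure altitude = 2660 + (29.92 − 29.28) × 1000 = 2660 + (+640) = 3300 ft.
ISA temperature at 3300 ft = 15 − 2 × (3300/1000) = 8.4°C.
ISA deviation = 10 − 8.4 = +1.6°C.
Density altitude = 3300 + 120 × (1.6) = 3492 ft.

3492 ft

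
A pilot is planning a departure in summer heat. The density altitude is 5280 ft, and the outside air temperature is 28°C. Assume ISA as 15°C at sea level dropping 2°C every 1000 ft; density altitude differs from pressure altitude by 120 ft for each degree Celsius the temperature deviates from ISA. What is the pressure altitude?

3000 ft

DA = PA + 120 × (OAT − (15 − 2·PA/1000)) = PA + 120·OAT − 1800 + 0.24·PA = 1.24·PA + 120·OAT − 1800.
So 1.24·PA = 5280 − 120 × 28 + 1800 = 3720.
PA = 3720 / 1.24 = 3000 ft.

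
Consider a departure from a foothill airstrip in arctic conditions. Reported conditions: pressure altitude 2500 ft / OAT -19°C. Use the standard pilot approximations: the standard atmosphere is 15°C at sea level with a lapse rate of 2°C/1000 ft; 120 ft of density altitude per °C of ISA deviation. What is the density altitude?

-980 ft

ISA temperature at 2500 ft = 15 − 2 × (2500/1000) = 10°C.
ISA deviation = -19 − 10 = -29°C.
Density altitude = 2500 + 120 × (-29) = 2500 + (-3480) = -980 ft.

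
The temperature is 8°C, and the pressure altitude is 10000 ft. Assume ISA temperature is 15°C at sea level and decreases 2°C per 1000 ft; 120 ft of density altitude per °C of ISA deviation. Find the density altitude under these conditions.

11560 ft

ISA temperature at 10000 ft = 15 − 2 × (10000/1000) = -5°C.
ISA deviation = 8 − (-5) = +13°C.
Density altitude = 10000 + 120 × (13) = 10000 + (+1560) = 11560 ft.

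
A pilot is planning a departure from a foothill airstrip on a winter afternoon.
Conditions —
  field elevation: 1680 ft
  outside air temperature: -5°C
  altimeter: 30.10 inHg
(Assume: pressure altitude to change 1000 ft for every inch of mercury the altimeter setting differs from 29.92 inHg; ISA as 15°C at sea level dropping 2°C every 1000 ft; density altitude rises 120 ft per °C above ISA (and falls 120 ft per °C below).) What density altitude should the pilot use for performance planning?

-540 ft

Pressure altitude = 1680 + (29.92 − 30.10) × 1000 = 1680 + (-180) = 1500 ft.
ISA temperature at 1500 ft = 15 − 2 × (1500/1000) = 12°C.
ISA deviation = -5 − 12 = -17°C.
Density altitude = 1500 + 120 × (-17) = -540 ft.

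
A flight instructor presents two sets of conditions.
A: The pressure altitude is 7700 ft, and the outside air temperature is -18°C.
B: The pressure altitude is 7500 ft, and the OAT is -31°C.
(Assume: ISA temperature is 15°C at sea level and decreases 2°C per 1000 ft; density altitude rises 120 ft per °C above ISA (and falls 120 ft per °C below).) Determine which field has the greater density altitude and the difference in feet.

A by 1808 ft

A: ISA temp = -0.4°C, deviation -17.6°C, DA = 7700 + 120 × (-17.6) = 5588 ft.
B: ISA temp = 0°C, deviation -31°C, DA = 7500 + 120 × (-31) = 3780 ft.
A is higher by 5588 − 3780 = 1808 ft.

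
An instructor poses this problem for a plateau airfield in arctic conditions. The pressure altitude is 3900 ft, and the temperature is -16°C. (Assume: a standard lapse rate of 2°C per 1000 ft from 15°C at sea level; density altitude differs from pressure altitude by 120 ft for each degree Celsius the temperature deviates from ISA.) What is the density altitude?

ISA temperature at 3900 ft = 15 − 2 × (3900/1000) = 7.2°C.
ISA deviation = -16 − 7.2 = -23.2°C.
Density altitude = 3900 + 120 × (-23.2) = 3900 + (-2784) = 1116 ft.

1116 ft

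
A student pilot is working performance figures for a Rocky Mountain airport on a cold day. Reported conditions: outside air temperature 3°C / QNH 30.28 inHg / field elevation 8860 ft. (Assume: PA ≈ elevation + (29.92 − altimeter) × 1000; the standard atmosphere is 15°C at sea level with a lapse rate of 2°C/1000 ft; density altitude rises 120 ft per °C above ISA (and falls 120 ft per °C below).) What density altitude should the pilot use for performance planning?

9100 ft

Pressure altitude = 8860 + (29.92 − 30.28) × 1000 = 8860 + (-360) = 8500 ft.
ISA temperature at 8500 ft = 15 − 2 × (8500/1000) = -2°C.
ISA deviation = 3 − (-2) = +5°C.
Density altitude = 8500 + 120 × (5) = 9100 ft.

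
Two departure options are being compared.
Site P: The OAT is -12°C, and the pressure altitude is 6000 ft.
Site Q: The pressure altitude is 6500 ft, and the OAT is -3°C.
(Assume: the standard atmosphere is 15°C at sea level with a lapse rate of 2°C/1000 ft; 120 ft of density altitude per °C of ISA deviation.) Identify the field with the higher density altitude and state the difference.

Site P: ISA temp = 3°C, deviation -15°C, DA = 6000 + 120 × (-15) = 4200 ft.
Site Q: ISA temp = 2°C, deviation -5°C, DA = 6500 + 120 × (-5) = 5900 ft.
Site Q is higher by 5900 − 4200 = 1700 ft.

Site Q by 1700 ft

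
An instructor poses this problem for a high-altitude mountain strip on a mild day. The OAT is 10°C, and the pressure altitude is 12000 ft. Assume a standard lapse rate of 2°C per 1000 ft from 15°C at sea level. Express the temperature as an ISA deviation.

ISA temperature at 12000 ft = 15 − 2 × (12000/1000) = -9°C.
Deviation = OAT − ISA = 10 − (-9) = +19°C.

ISA+19°C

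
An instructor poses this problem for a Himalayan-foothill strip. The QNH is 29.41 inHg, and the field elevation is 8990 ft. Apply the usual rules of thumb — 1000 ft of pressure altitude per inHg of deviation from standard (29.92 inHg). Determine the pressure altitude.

Pressure correction = (29.92 − 29.41) × 1000 = +510 ft.
Pressure altitude = 8990 + (+510) = 9500 ft.

9500 ft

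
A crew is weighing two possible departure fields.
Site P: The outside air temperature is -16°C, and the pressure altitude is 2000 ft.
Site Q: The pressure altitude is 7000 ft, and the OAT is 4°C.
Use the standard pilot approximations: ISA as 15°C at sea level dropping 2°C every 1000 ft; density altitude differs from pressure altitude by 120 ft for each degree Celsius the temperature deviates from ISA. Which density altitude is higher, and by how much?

Site Q by 8600 ft

Site P: ISA temp = 11°C, deviation -27°C, DA = 2000 + 120 × (-27) = -1240 ft.
Site Q: ISA temp = 1°C, deviation +3°C, DA = 7000 + 120 × 3 = 7360 ft.
Site Q is higher by 7360 − (-1240) = 8600 ft.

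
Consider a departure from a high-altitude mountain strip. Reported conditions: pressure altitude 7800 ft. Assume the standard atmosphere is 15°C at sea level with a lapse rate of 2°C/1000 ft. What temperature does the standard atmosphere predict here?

-0.6°C

ISA temperature = 15 − 2 × (7800/1000) = 15 − 15.6 = -0.6°C.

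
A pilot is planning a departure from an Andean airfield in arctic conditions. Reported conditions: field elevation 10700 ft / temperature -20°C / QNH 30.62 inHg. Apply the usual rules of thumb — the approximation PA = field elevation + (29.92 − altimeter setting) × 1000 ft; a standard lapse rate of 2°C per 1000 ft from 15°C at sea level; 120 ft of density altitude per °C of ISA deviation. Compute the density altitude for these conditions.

Pressure altitude = 10700 + (29.92 − 30.62) × 1000 = 10700 + (-700) = 10000 ft.
ISA temperature at 10000 ft = 15 − 2 × (10000/1000) = -5°C.
ISA deviation = -20 − (-5) = -15°C.
Density altitude = 10000 + 120 × (-15) = 8200 ft.

8200 ft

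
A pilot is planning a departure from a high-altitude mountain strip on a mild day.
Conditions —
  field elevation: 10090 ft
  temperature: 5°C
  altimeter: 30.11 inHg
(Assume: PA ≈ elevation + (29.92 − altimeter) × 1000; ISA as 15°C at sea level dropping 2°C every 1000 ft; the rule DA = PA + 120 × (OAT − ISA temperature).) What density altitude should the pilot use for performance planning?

11076 ft

Pressure altitude = 10090 + (29.92 − 30.11) × 1000 = 10090 + (-190) = 9900 ft.
ISA temperature at 9900 ft = 15 − 2 × (9900/1000) = -4.8°C.
ISA deviation = 5 − (-4.8) = +9.8°C.
Density altitude = 9900 + 120 × (9.8) = 11076 ft.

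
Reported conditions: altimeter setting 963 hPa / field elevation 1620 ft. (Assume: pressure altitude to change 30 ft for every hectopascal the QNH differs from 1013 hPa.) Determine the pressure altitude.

3120 ft

Pressure correction = (1013 − 963) × 30 = +1500 ft.
Pressure altitude = 1620 + (+1500) = 3120 ft.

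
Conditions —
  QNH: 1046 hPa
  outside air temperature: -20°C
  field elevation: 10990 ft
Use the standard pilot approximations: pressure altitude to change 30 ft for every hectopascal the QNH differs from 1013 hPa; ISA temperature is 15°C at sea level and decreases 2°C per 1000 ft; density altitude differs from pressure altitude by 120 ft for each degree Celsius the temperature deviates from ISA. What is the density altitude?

Pressure altitude = 10990 + (1013 − 1046) × 30 = 10990 + (-990) = 10000 ft.
ISA temperature at 10000 ft = 15 − 2 × (10000/1000) = -5°C.
ISA deviation = -20 − (-5) = -15°C.
Density altitude = 10000 + 120 × (-15) = 8200 ft.

8200 ft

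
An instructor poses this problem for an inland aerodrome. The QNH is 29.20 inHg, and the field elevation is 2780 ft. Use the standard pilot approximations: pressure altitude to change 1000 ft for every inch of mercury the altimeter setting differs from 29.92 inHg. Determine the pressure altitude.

3500 ft

Pressure correction = (29.92 − 29.20) × 1000 = +720 ft.
Pressure altitude = 2780 + (+720) = 3500 ft.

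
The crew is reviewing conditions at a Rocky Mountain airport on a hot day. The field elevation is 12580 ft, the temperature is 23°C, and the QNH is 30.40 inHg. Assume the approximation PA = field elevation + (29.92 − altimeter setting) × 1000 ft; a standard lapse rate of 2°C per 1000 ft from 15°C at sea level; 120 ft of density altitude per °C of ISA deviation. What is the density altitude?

15964 ft

Pressure altitude = 12580 + (29.92 − 30.40) × 1000 = 12580 + (-480) = 12100 ft.
ISA temperature at 12100 ft = 15 − 2 × (12100/1000) = -9.2°C.
ISA deviation = 23 − (-9.2) = +32.2°C.
Density altitude = 12100 + 120 × (32.2) = 15964 ft.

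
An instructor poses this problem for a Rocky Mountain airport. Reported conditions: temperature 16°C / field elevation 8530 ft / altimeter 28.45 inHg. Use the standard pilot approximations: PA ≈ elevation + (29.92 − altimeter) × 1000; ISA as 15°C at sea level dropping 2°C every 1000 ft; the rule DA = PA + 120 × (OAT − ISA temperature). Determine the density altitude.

Pressure altitude = 8530 + (29.92 − 28.45) × 1000 = 8530 + (+1470) = 10000 ft.
ISA temperature at 10000 ft = 15 − 2 × (10000/1000) = -5°C.
ISA deviation = 16 − (-5) = +21°C.
Density altitude = 10000 + 120 × (21) = 12520 ft.

12520 ft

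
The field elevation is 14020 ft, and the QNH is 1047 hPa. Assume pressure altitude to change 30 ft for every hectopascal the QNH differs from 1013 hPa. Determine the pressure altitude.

13000 ft

Pressure correction = (1013 − 1047) × 30 = -1020 ft.
Pressure altitude = 14020 + (-1020) = 13000 ft.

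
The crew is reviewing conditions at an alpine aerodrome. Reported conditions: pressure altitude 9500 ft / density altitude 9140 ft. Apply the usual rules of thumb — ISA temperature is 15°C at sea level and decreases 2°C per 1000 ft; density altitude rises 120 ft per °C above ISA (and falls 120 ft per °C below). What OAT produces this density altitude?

Density altitude − pressure altitude = 9140 − 9500 = -360 ft.
At 120 ft/°C that is an ISA deviation of -360/120 = -3°C.
ISA temperature at 9500 ft = 15 − 2 × (9500/1000) = -4°C.
OAT = ISA + deviation = -4 + (-3) = -7°C.

-7°C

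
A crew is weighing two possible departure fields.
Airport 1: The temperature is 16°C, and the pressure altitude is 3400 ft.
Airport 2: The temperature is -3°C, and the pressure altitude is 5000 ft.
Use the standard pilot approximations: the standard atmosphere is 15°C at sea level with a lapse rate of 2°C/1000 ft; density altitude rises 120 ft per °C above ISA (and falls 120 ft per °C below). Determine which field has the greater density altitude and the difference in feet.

Airport 1 by 296 ft

Airport 1: ISA temp = 8.2°C, deviation +7.8°C, DA = 3400 + 120 × 7.8 = 4336 ft.
Airport 2: ISA temp = 5°C, deviation -8°C, DA = 5000 + 120 × (-8) = 4040 ft.
Airport 1 is higher by 4336 − 4040 = 296 ft.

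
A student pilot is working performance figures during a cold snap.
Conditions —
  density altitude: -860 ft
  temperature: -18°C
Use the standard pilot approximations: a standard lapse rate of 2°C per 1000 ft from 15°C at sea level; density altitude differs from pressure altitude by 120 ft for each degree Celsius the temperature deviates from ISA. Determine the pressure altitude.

DA = PA + 120 × (OAT − (15 − 2·PA/1000)) = PA + 120·OAT − 1800 + 0.24·PA = 1.24·PA + 120·OAT − 1800.
So 1.24·PA = -860 − 120 × (-18) + 1800 = 3100.
PA = 3100 / 1.24 = 2500 ft.

2500 ft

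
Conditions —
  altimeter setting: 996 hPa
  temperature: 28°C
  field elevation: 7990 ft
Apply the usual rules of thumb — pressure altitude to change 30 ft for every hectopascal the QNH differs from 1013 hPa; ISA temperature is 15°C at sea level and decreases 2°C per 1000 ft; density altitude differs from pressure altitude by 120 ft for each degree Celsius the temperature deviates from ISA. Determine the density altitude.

12100 ft

Pressure altitude = 7990 + (1013 − 996) × 30 = 7990 + (+510) = 8500 ft.
ISA temperature at 8500 ft = 15 − 2 × (8500/1000) = -2°C.
ISA deviation = 28 − (-2) = +30°C.
Density altitude = 8500 + 120 × (30) = 12100 ft.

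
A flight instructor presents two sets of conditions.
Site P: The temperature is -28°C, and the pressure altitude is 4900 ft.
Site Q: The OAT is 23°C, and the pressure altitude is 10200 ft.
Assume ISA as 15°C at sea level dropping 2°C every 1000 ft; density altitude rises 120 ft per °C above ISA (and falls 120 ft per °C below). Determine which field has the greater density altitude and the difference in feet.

Site Q by 12692 ft

Site P: ISA temp = 5.2°C, deviation -33.2°C, DA = 4900 + 120 × (-33.2) = 916 ft.
Site Q: ISA temp = -5.4°C, deviation +28.4°C, DA = 10200 + 120 × 28.4 = 13608 ft.
Site Q is higher by 13608 − 916 = 12692 ft.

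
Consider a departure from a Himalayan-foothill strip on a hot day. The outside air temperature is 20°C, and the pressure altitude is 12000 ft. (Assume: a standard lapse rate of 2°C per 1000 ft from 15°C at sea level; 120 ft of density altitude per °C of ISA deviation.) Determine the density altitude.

ISA temperature at 12000 ft = 15 − 2 × (12000/1000) = -9°C.
ISA deviation = 20 − (-9) = +29°C.
Density altitude = 12000 + 120 × (29) = 12000 + (+3480) = 15480 ft.

15480 ft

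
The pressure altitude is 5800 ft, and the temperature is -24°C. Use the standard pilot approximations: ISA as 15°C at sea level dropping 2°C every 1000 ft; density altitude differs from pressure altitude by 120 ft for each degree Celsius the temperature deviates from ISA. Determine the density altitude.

2512 ft

ISA temperature at 5800 ft = 15 − 2 × (5800/1000) = 3.4°C.
ISA deviation = -24 − 3.4 = -27.4°C.
Density altitude = 5800 + 120 × (-27.4) = 5800 + (-3288) = 2512 ft.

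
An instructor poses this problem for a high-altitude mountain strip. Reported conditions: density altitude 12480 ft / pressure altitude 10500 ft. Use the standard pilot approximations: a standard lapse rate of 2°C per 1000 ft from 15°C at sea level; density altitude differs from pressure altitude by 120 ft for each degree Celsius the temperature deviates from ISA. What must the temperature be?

10.5°C

Density altitude − pressure altitude = 12480 − 10500 = +1980 ft.
At 120 ft/°C that is an ISA deviation of 1980/120 = +16.5°C.
ISA temperature at 10500 ft = 15 − 2 × (10500/1000) = -6°C.
OAT = ISA + deviation = -6 + (+16.5) = 10.5°C.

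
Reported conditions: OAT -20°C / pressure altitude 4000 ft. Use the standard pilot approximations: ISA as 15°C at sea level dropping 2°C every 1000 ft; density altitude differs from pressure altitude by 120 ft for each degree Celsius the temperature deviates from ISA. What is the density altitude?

ISA temperature at 4000 ft = 15 − 2 × (4000/1000) = 7°C.
ISA deviation = -20 − 7 = -27°C.
Density altitude = 4000 + 120 × (-27) = 4000 + (-3240) = 760 ft.

760 ft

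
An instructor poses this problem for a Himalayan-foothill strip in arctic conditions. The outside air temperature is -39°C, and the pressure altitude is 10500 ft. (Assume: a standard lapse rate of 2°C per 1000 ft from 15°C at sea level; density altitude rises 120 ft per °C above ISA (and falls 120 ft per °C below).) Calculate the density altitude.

6540 ft

ISA temperature at 10500 ft = 15 − 2 × (10500/1000) = -6°C.
ISA deviation = -39 − (-6) = -33°C.
Density altitude = 10500 + 120 × (-33) = 10500 + (-3960) = 6540 ft.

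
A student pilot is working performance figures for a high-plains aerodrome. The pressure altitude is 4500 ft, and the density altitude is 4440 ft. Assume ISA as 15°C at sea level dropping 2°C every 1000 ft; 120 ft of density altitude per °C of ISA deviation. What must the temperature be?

5.5°C

Density altitude − pressure altitude = 4440 − 4500 = -60 ft.
At 120 ft/°C that is an ISA deviation of -60/120 = -0.5°C.
ISA temperature at 4500 ft = 15 − 2 × (4500/1000) = 6°C.
OAT = ISA + deviation = 6 + (-0.5) = 5.5°C.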